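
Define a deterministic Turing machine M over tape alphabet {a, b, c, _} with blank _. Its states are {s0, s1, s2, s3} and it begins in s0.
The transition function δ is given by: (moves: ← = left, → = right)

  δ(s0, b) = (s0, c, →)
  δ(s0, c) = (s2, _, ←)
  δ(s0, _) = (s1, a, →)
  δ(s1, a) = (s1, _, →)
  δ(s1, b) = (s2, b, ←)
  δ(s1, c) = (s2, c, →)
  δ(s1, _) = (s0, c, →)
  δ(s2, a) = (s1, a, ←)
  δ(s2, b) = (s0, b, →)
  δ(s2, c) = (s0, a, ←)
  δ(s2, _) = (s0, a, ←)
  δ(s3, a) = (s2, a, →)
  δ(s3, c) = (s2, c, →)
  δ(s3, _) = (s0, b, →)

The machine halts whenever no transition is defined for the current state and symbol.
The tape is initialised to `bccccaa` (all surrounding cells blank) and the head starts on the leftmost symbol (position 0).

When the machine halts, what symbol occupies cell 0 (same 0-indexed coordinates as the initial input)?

s0 | _[b]ccccaa   read b → write c, move →, go to s0
s0 | _c[c]cccaa   read c → write _, move ←, go to s2
s2 | _[c]_cccaa   read c → write a, move ←, go to s0
s0 | [_]a_cccaa   read _ → write a, move →, go to s1
s1 | a[a]_cccaa   read a → write _, move →, go to s1
s1 | a_[_]cccaa   read _ → write c, move →, go to s0
s0 | a_c[c]ccaa   read c → write _, move ←, go to s2
s2 | a_[c]_ccaa   read c → write a, move ←, go to s0
s0 | a[_]a_ccaa   read _ → write a, move →, go to s1
s1 | aa[a]_ccaa   read a → write _, move →, go to s1
s1 | aa_[_]ccaa   read _ → write c, move →, go to s0
s0 | aa_c[c]caa   read c → write _, move ←, go to s2
s2 | aa_[c]_caa   read c → write a, move ←, go to s0
s0 | aa[_]a_caa   read _ → write a, move →, go to s1
s1 | aaa[a]_caa   read a → write _, move →, go to s1
s1 | aaa_[_]caa   read _ → write c, move →, go to s0
s0 | aaa_c[c]aa   read c → write _, move ←, go to s2
s2 | aaa_[c]_aa   read c → write a, move ←, go to s0
s0 | aaa[_]a_aa   read _ → write a, move →, go to s1
s1 | aaaa[a]_aa   read a → write _, move →, go to s1
s1 | aaaa_[_]aa   read _ → write c, move →, go to s0
s0 | aaaa_c[a]a
Cell 0 holds a when M halts.

a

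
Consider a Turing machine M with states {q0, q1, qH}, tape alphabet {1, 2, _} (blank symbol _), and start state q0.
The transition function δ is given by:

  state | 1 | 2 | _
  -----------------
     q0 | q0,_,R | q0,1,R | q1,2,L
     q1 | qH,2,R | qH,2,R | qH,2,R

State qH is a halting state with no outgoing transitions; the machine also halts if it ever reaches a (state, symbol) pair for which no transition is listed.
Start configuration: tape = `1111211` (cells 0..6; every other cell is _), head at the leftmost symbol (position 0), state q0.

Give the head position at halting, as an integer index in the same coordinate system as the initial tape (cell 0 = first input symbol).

7

q0 | [1]111211_   read 1 → write _, move R, go to q0
q0 | _[1]11211_   read 1 → write _, move R, go to q0
q0 | __[1]1211_   read 1 → write _, move R, go to q0
q0 | ___[1]211_   read 1 → write _, move R, go to q0
q0 | ____[2]11_   read 2 → write 1, move R, go to q0
q0 | ____1[1]1_   read 1 → write _, move R, go to q0
q0 | ____1_[1]_   read 1 → write _, move R, go to q0
q0 | ____1__[_]   read _ → write 2, move L, go to q1
q1 | ____1_[_]2   read _ → write 2, move R, go to qH
qH | ____1_2[2]
At halt the head is at cell 7.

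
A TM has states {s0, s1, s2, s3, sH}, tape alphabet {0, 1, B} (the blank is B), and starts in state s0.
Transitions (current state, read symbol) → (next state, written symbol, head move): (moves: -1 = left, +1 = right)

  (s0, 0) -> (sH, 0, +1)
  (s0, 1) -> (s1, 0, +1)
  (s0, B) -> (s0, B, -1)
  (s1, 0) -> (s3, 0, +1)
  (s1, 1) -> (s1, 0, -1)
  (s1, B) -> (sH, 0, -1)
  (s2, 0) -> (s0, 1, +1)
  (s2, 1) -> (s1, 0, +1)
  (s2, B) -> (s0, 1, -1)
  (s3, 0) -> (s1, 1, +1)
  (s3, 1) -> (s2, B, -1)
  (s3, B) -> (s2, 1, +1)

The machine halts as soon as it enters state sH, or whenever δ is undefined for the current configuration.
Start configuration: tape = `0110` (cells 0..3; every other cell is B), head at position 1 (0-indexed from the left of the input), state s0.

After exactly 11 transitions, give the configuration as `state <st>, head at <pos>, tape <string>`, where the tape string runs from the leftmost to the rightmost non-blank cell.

s0 | 0[1]10BBB   read 1 → write 0, move +1, go to s1
s1 | 00[1]0BBB   read 1 → write 0, move -1, go to s1
s1 | 0[0]00BBB   read 0 → write 0, move +1, go to s3
s3 | 00[0]0BBB   read 0 → write 1, move +1, go to s1
s1 | 001[0]BBB   read 0 → write 0, move +1, go to s3
s3 | 0010[B]BB   read B → write 1, move +1, go to s2
s2 | 00101[B]B   read B → write 1, move -1, go to s0
s0 | 0010[1]1B   read 1 → write 0, move +1, go to s1
s1 | 00100[1]B   read 1 → write 0, move -1, go to s1
s1 | 0010[0]0B   read 0 → write 0, move +1, go to s3
s3 | 00100[0]B   read 0 → write 1, move +1, go to s1
s1 | 001001[B]
After 11 steps: state s1, head at 6, tape 001001.

state s1, head at 6, tape 001001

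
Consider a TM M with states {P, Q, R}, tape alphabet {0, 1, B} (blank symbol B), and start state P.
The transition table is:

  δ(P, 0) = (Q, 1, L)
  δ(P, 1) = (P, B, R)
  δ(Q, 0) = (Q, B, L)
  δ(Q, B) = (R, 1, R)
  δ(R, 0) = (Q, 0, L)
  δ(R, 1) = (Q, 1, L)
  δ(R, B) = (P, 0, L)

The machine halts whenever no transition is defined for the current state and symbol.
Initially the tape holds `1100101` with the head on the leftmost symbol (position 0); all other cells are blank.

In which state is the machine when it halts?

Q

state=P head=0 tape=[1]100101   (P,1)→(P,B,R)
state=P head=1 tape=B[1]00101   (P,1)→(P,B,R)
state=P head=2 tape=BB[0]0101   (P,0)→(Q,1,L)
state=Q head=1 tape=B[B]10101   (Q,B)→(R,1,R)
state=R head=2 tape=B1[1]0101   (R,1)→(Q,1,L)
state=Q head=1 tape=B[1]10101
No transition is defined for (Q, 1); M halts in state Q.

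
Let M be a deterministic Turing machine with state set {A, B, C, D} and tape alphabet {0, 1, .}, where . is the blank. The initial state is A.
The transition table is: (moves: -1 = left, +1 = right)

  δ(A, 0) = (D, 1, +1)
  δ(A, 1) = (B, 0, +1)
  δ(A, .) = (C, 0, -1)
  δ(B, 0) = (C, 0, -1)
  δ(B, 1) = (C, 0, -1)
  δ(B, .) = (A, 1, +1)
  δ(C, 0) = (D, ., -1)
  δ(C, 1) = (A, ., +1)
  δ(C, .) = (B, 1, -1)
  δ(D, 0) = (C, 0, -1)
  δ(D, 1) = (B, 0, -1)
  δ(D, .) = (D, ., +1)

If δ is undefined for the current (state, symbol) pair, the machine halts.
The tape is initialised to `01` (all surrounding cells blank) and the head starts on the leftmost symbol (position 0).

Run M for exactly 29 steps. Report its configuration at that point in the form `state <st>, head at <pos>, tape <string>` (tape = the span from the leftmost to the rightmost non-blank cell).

state C, head at -3, tape 11.0000

state=A head=0 tape=.....[0]1   (A,0)→(D,1,+1)
state=D head=1 tape=.....1[1]   (D,1)→(B,0,-1)
state=B head=0 tape=.....[1]0   (B,1)→(C,0,-1)
state=C head=-1 tape=....[.]00   (C,.)→(B,1,-1)
state=B head=-2 tape=...[.]100   (B,.)→(A,1,+1)
state=A head=-1 tape=...1[1]00   (A,1)→(B,0,+1)
state=B head=0 tape=...10[0]0   (B,0)→(C,0,-1)
state=C head=-1 tape=...1[0]00   (C,0)→(D,.,-1)
state=D head=-2 tape=...[1].00   (D,1)→(B,0,-1)
state=B head=-3 tape=..[.]0.00   (B,.)→(A,1,+1)
state=A head=-2 tape=..1[0].00   (A,0)→(D,1,+1)
state=D head=-1 tape=..11[.]00   (D,.)→(D,.,+1)
state=D head=0 tape=..11.[0]0   (D,0)→(C,0,-1)
state=C head=-1 tape=..11[.]00   (C,.)→(B,1,-1)
state=B head=-2 tape=..1[1]100   (B,1)→(C,0,-1)
state=C head=-3 tape=..[1]0100   (C,1)→(A,.,+1)
state=A head=-2 tape=...[0]100   (A,0)→(D,1,+1)
state=D head=-1 tape=...1[1]00   (D,1)→(B,0,-1)
state=B head=-2 tape=...[1]000   (B,1)→(C,0,-1)
state=C head=-3 tape=..[.]0000   (C,.)→(B,1,-1)
state=B head=-4 tape=.[.]10000   (B,.)→(A,1,+1)
state=A head=-3 tape=.1[1]0000   (A,1)→(B,0,+1)
state=B head=-2 tape=.10[0]000   (B,0)→(C,0,-1)
state=C head=-3 tape=.1[0]0000   (C,0)→(D,.,-1)
state=D head=-4 tape=.[1].0000   (D,1)→(B,0,-1)
state=B head=-5 tape=[.]0.0000   (B,.)→(A,1,+1)
state=A head=-4 tape=1[0].0000   (A,0)→(D,1,+1)
state=D head=-3 tape=11[.]0000   (D,.)→(D,.,+1)
state=D head=-2 tape=11.[0]000   (D,0)→(C,0,-1)
state=C head=-3 tape=11[.]0000
After 29 steps: state C, head at -3, tape 11.0000.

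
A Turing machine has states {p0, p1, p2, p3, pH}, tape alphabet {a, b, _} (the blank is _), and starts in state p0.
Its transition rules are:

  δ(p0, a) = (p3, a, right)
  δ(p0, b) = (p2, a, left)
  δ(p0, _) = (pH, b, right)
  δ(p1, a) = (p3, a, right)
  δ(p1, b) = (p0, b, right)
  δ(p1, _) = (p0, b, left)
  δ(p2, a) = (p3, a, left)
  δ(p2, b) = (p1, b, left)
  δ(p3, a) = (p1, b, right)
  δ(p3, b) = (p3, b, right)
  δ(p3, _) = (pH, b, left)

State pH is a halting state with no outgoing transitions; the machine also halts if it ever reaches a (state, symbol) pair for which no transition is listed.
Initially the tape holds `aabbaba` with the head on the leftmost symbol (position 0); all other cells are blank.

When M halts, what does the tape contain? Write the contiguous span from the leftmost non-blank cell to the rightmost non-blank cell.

abbabbab

p0 | [a]abbaba_   read a → write a, move right, go to p3
p3 | a[a]bbaba_   read a → write b, move right, go to p1
p1 | ab[b]baba_   read b → write b, move right, go to p0
p0 | abb[b]aba_   read b → write a, move left, go to p2
p2 | ab[b]aaba_   read b → write b, move left, go to p1
p1 | a[b]baaba_   read b → write b, move right, go to p0
p0 | ab[b]aaba_   read b → write a, move left, go to p2
p2 | a[b]aaaba_   read b → write b, move left, go to p1
p1 | [a]baaaba_   read a → write a, move right, go to p3
p3 | a[b]aaaba_   read b → write b, move right, go to p3
p3 | ab[a]aaba_   read a → write b, move right, go to p1
p1 | abb[a]aba_   read a → write a, move right, go to p3
p3 | abba[a]ba_   read a → write b, move right, go to p1
p1 | abbab[b]a_   read b → write b, move right, go to p0
p0 | abbabb[a]_   read a → write a, move right, go to p3
p3 | abbabba[_]   read _ → write b, move left, go to pH
pH | abbabb[a]b
The non-blank tape span at halt is abbabbab.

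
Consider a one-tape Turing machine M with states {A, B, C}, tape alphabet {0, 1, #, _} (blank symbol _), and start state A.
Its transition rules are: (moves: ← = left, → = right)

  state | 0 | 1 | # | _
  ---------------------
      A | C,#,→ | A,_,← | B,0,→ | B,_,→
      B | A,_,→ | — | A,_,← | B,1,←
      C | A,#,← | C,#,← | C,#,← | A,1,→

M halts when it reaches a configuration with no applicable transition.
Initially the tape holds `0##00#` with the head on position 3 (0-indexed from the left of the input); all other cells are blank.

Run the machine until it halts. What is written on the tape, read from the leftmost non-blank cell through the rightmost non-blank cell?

0###111

state=A head=3 tape=0##[0]0#_   (A,0)→(C,#,→)
state=C head=4 tape=0###[0]#_   (C,0)→(A,#,←)
state=A head=3 tape=0##[#]##_   (A,#)→(B,0,→)
state=B head=4 tape=0##0[#]#_   (B,#)→(A,_,←)
state=A head=3 tape=0##[0]_#_   (A,0)→(C,#,→)
state=C head=4 tape=0###[_]#_   (C,_)→(A,1,→)
state=A head=5 tape=0###1[#]_   (A,#)→(B,0,→)
state=B head=6 tape=0###10[_]   (B,_)→(B,1,←)
state=B head=5 tape=0###1[0]1   (B,0)→(A,_,→)
state=A head=6 tape=0###1_[1]   (A,1)→(A,_,←)
state=A head=5 tape=0###1[_]_   (A,_)→(B,_,→)
state=B head=6 tape=0###1_[_]   (B,_)→(B,1,←)
state=B head=5 tape=0###1[_]1   (B,_)→(B,1,←)
state=B head=4 tape=0###[1]11
The non-blank tape span at halt is 0###111.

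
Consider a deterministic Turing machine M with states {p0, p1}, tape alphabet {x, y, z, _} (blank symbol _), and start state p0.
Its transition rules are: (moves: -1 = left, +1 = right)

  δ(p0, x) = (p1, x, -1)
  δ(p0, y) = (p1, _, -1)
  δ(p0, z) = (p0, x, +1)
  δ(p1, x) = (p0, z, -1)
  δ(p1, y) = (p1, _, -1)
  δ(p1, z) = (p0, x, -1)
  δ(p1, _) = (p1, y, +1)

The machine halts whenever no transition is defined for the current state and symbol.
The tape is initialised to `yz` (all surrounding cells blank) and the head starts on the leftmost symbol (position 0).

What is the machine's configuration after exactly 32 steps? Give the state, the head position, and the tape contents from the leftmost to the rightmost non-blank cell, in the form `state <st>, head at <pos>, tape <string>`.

state=p0 head=0 tape=____[y]z   (p0,y)→(p1,_,-1)
state=p1 head=-1 tape=___[_]_z   (p1,_)→(p1,y,+1)
state=p1 head=0 tape=___y[_]z   (p1,_)→(p1,y,+1)
state=p1 head=1 tape=___yy[z]   (p1,z)→(p0,x,-1)
state=p0 head=0 tape=___y[y]x   (p0,y)→(p1,_,-1)
state=p1 head=-1 tape=___[y]_x   (p1,y)→(p1,_,-1)
state=p1 head=-2 tape=__[_]__x   (p1,_)→(p1,y,+1)
state=p1 head=-1 tape=__y[_]_x   (p1,_)→(p1,y,+1)
state=p1 head=0 tape=__yy[_]x   (p1,_)→(p1,y,+1)
state=p1 head=1 tape=__yyy[x]   (p1,x)→(p0,z,-1)
state=p0 head=0 tape=__yy[y]z   (p0,y)→(p1,_,-1)
state=p1 head=-1 tape=__y[y]_z   (p1,y)→(p1,_,-1)
state=p1 head=-2 tape=__[y]__z   (p1,y)→(p1,_,-1)
state=p1 head=-3 tape=_[_]___z   (p1,_)→(p1,y,+1)
state=p1 head=-2 tape=_y[_]__z   (p1,_)→(p1,y,+1)
state=p1 head=-1 tape=_yy[_]_z   (p1,_)→(p1,y,+1)
state=p1 head=0 tape=_yyy[_]z   (p1,_)→(p1,y,+1)
state=p1 head=1 tape=_yyyy[z]   (p1,z)→(p0,x,-1)
state=p0 head=0 tape=_yyy[y]x   (p0,y)→(p1,_,-1)
state=p1 head=-1 tape=_yy[y]_x   (p1,y)→(p1,_,-1)
state=p1 head=-2 tape=_y[y]__x   (p1,y)→(p1,_,-1)
state=p1 head=-3 tape=_[y]___x   (p1,y)→(p1,_,-1)
state=p1 head=-4 tape=[_]____x   (p1,_)→(p1,y,+1)
state=p1 head=-3 tape=y[_]___x   (p1,_)→(p1,y,+1)
state=p1 head=-2 tape=yy[_]__x   (p1,_)→(p1,y,+1)
state=p1 head=-1 tape=yyy[_]_x   (p1,_)→(p1,y,+1)
state=p1 head=0 tape=yyyy[_]x   (p1,_)→(p1,y,+1)
state=p1 head=1 tape=yyyyy[x]   (p1,x)→(p0,z,-1)
state=p0 head=0 tape=yyyy[y]z   (p0,y)→(p1,_,-1)
state=p1 head=-1 tape=yyy[y]_z   (p1,y)→(p1,_,-1)
state=p1 head=-2 tape=yy[y]__z   (p1,y)→(p1,_,-1)
state=p1 head=-3 tape=y[y]___z   (p1,y)→(p1,_,-1)
state=p1 head=-4 tape=[y]____z
After 32 steps: state p1, head at -4, tape y____z.

state p1, head at -4, tape y____z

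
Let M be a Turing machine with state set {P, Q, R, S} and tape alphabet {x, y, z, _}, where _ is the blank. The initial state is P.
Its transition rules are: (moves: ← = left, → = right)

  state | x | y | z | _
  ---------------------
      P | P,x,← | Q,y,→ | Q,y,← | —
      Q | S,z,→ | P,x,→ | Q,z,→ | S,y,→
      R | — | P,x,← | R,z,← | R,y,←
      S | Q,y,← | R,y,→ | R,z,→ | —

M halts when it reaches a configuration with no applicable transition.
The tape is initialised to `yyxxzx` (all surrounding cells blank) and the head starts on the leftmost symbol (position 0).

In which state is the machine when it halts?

state=P head=0 tape=[y]yxxzx   (P,y)→(Q,y,→)
state=Q head=1 tape=y[y]xxzx   (Q,y)→(P,x,→)
state=P head=2 tape=yx[x]xzx   (P,x)→(P,x,←)
state=P head=1 tape=y[x]xxzx   (P,x)→(P,x,←)
state=P head=0 tape=[y]xxxzx   (P,y)→(Q,y,→)
state=Q head=1 tape=y[x]xxzx   (Q,x)→(S,z,→)
state=S head=2 tape=yz[x]xzx   (S,x)→(Q,y,←)
state=Q head=1 tape=y[z]yxzx   (Q,z)→(Q,z,→)
state=Q head=2 tape=yz[y]xzx   (Q,y)→(P,x,→)
state=P head=3 tape=yzx[x]zx   (P,x)→(P,x,←)
state=P head=2 tape=yz[x]xzx   (P,x)→(P,x,←)
state=P head=1 tape=y[z]xxzx   (P,z)→(Q,y,←)
state=Q head=0 tape=[y]yxxzx   (Q,y)→(P,x,→)
state=P head=1 tape=x[y]xxzx   (P,y)→(Q,y,→)
state=Q head=2 tape=xy[x]xzx   (Q,x)→(S,z,→)
state=S head=3 tape=xyz[x]zx   (S,x)→(Q,y,←)
state=Q head=2 tape=xy[z]yzx   (Q,z)→(Q,z,→)
state=Q head=3 tape=xyz[y]zx   (Q,y)→(P,x,→)
state=P head=4 tape=xyzx[z]x   (P,z)→(Q,y,←)
state=Q head=3 tape=xyz[x]yx   (Q,x)→(S,z,→)
state=S head=4 tape=xyzz[y]x   (S,y)→(R,y,→)
state=R head=5 tape=xyzzy[x]
No transition is defined for (R, x); M halts in state R.

R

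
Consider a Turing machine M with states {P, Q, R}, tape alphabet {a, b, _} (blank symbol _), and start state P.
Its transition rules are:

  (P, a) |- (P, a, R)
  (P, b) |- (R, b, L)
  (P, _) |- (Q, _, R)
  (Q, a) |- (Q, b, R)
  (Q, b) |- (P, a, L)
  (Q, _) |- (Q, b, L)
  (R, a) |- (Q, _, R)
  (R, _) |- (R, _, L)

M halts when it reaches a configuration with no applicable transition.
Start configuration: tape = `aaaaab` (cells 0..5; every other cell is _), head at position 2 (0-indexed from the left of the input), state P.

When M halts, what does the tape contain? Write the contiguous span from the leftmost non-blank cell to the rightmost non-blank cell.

state=P head=2 tape=aa[a]aab_   (P,a)→(P,a,R)
state=P head=3 tape=aaa[a]ab_   (P,a)→(P,a,R)
state=P head=4 tape=aaaa[a]b_   (P,a)→(P,a,R)
state=P head=5 tape=aaaaa[b]_   (P,b)→(R,b,L)
state=R head=4 tape=aaaa[a]b_   (R,a)→(Q,_,R)
state=Q head=5 tape=aaaa_[b]_   (Q,b)→(P,a,L)
state=P head=4 tape=aaaa[_]a_   (P,_)→(Q,_,R)
state=Q head=5 tape=aaaa_[a]_   (Q,a)→(Q,b,R)
state=Q head=6 tape=aaaa_b[_]   (Q,_)→(Q,b,L)
state=Q head=5 tape=aaaa_[b]b   (Q,b)→(P,a,L)
state=P head=4 tape=aaaa[_]ab   (P,_)→(Q,_,R)
state=Q head=5 tape=aaaa_[a]b   (Q,a)→(Q,b,R)
state=Q head=6 tape=aaaa_b[b]   (Q,b)→(P,a,L)
state=P head=5 tape=aaaa_[b]a   (P,b)→(R,b,L)
state=R head=4 tape=aaaa[_]ba   (R,_)→(R,_,L)
state=R head=3 tape=aaa[a]_ba   (R,a)→(Q,_,R)
state=Q head=4 tape=aaa_[_]ba   (Q,_)→(Q,b,L)
state=Q head=3 tape=aaa[_]bba   (Q,_)→(Q,b,L)
state=Q head=2 tape=aa[a]bbba   (Q,a)→(Q,b,R)
state=Q head=3 tape=aab[b]bba   (Q,b)→(P,a,L)
state=P head=2 tape=aa[b]abba   (P,b)→(R,b,L)
state=R head=1 tape=a[a]babba   (R,a)→(Q,_,R)
state=Q head=2 tape=a_[b]abba   (Q,b)→(P,a,L)
state=P head=1 tape=a[_]aabba   (P,_)→(Q,_,R)
state=Q head=2 tape=a_[a]abba   (Q,a)→(Q,b,R)
state=Q head=3 tape=a_b[a]bba   (Q,a)→(Q,b,R)
state=Q head=4 tape=a_bb[b]ba   (Q,b)→(P,a,L)
state=P head=3 tape=a_b[b]aba   (P,b)→(R,b,L)
state=R head=2 tape=a_[b]baba
The non-blank tape span at halt is a_bbaba.

a_bbaba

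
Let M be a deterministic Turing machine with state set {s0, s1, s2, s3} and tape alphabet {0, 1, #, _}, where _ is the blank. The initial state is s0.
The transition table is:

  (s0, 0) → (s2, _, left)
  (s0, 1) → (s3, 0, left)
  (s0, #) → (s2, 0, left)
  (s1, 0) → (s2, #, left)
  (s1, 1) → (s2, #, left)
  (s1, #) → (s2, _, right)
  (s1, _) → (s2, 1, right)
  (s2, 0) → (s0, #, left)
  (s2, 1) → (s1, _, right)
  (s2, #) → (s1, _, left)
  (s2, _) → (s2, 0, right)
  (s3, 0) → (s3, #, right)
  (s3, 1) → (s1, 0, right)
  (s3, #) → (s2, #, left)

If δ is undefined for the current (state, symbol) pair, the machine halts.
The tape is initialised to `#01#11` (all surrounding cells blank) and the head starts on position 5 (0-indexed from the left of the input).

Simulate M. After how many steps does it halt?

20

state=s0 head=5 tape=___#01#1[1]   (s0,1)→(s3,0,left)
state=s3 head=4 tape=___#01#[1]0   (s3,1)→(s1,0,right)
state=s1 head=5 tape=___#01#0[0]   (s1,0)→(s2,#,left)
state=s2 head=4 tape=___#01#[0]#   (s2,0)→(s0,#,left)
state=s0 head=3 tape=___#01[#]##   (s0,#)→(s2,0,left)
state=s2 head=2 tape=___#0[1]0##   (s2,1)→(s1,_,right)
state=s1 head=3 tape=___#0_[0]##   (s1,0)→(s2,#,left)
state=s2 head=2 tape=___#0[_]###   (s2,_)→(s2,0,right)
state=s2 head=3 tape=___#00[#]##   (s2,#)→(s1,_,left)
state=s1 head=2 tape=___#0[0]_##   (s1,0)→(s2,#,left)
state=s2 head=1 tape=___#[0]#_##   (s2,0)→(s0,#,left)
state=s0 head=0 tape=___[#]##_##   (s0,#)→(s2,0,left)
state=s2 head=-1 tape=__[_]0##_##   (s2,_)→(s2,0,right)
state=s2 head=0 tape=__0[0]##_##   (s2,0)→(s0,#,left)
state=s0 head=-1 tape=__[0]###_##   (s0,0)→(s2,_,left)
state=s2 head=-2 tape=_[_]_###_##   (s2,_)→(s2,0,right)
state=s2 head=-1 tape=_0[_]###_##   (s2,_)→(s2,0,right)
state=s2 head=0 tape=_00[#]##_##   (s2,#)→(s1,_,left)
state=s1 head=-1 tape=_0[0]_##_##   (s1,0)→(s2,#,left)
state=s2 head=-2 tape=_[0]#_##_##   (s2,0)→(s0,#,left)
state=s0 head=-3 tape=[_]##_##_##
M halts after 20 transitions.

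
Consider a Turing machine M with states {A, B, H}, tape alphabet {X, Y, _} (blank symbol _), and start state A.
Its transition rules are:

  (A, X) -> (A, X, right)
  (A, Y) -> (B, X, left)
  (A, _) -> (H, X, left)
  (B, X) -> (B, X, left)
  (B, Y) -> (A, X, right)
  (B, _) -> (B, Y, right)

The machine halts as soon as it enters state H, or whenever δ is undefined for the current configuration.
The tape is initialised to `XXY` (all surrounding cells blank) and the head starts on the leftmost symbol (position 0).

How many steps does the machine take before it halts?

A | _[X]XY_   read X → write X, move right, go to A
A | _X[X]Y_   read X → write X, move right, go to A
A | _XX[Y]_   read Y → write X, move left, go to B
B | _X[X]X_   read X → write X, move left, go to B
B | _[X]XX_   read X → write X, move left, go to B
B | [_]XXX_   read _ → write Y, move right, go to B
B | Y[X]XX_   read X → write X, move left, go to B
B | [Y]XXX_   read Y → write X, move right, go to A
A | X[X]XX_   read X → write X, move right, go to A
A | XX[X]X_   read X → write X, move right, go to A
A | XXX[X]_   read X → write X, move right, go to A
A | XXXX[_]   read _ → write X, move left, go to H
H | XXX[X]X
M halts after 12 transitions.

12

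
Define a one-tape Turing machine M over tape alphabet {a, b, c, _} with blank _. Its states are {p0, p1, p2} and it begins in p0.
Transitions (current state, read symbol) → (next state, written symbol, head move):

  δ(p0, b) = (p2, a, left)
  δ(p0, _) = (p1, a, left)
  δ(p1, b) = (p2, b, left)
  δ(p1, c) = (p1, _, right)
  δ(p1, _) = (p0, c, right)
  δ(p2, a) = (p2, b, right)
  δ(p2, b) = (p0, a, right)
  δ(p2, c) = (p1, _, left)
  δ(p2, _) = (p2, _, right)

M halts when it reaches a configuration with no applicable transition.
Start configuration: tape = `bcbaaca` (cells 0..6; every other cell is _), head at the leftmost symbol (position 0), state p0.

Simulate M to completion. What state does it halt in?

state=p0 head=0 tape=_[b]cbaaca   (p0,b)→(p2,a,left)
state=p2 head=-1 tape=[_]acbaaca   (p2,_)→(p2,_,right)
state=p2 head=0 tape=_[a]cbaaca   (p2,a)→(p2,b,right)
state=p2 head=1 tape=_b[c]baaca   (p2,c)→(p1,_,left)
state=p1 head=0 tape=_[b]_baaca   (p1,b)→(p2,b,left)
state=p2 head=-1 tape=[_]b_baaca   (p2,_)→(p2,_,right)
state=p2 head=0 tape=_[b]_baaca   (p2,b)→(p0,a,right)
state=p0 head=1 tape=_a[_]baaca   (p0,_)→(p1,a,left)
state=p1 head=0 tape=_[a]abaaca
No transition is defined for (p1, a); M halts in state p1.

p1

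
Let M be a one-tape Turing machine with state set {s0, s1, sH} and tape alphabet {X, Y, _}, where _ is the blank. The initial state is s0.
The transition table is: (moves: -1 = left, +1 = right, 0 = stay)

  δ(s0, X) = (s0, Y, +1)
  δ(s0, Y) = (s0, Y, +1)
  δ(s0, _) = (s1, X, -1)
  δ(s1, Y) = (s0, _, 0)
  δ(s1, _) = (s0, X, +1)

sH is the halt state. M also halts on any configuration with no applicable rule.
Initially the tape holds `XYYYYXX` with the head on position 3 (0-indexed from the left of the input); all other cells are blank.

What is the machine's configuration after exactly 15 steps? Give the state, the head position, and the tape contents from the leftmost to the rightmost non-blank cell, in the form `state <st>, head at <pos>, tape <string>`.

state s1, head at 1, tape XYXXXXXX

state=s0 head=3 tape=XYY[Y]YXX_   (s0,Y)→(s0,Y,+1)
state=s0 head=4 tape=XYYY[Y]XX_   (s0,Y)→(s0,Y,+1)
state=s0 head=5 tape=XYYYY[X]X_   (s0,X)→(s0,Y,+1)
state=s0 head=6 tape=XYYYYY[X]_   (s0,X)→(s0,Y,+1)
state=s0 head=7 tape=XYYYYYY[_]   (s0,_)→(s1,X,-1)
state=s1 head=6 tape=XYYYYY[Y]X   (s1,Y)→(s0,_,0)
state=s0 head=6 tape=XYYYYY[_]X   (s0,_)→(s1,X,-1)
state=s1 head=5 tape=XYYYY[Y]XX   (s1,Y)→(s0,_,0)
state=s0 head=5 tape=XYYYY[_]XX   (s0,_)→(s1,X,-1)
state=s1 head=4 tape=XYYY[Y]XXX   (s1,Y)→(s0,_,0)
state=s0 head=4 tape=XYYY[_]XXX   (s0,_)→(s1,X,-1)
state=s1 head=3 tape=XYY[Y]XXXX   (s1,Y)→(s0,_,0)
state=s0 head=3 tape=XYY[_]XXXX   (s0,_)→(s1,X,-1)
state=s1 head=2 tape=XY[Y]XXXXX   (s1,Y)→(s0,_,0)
state=s0 head=2 tape=XY[_]XXXXX   (s0,_)→(s1,X,-1)
state=s1 head=1 tape=X[Y]XXXXXX
After 15 steps: state s1, head at 1, tape XYXXXXXX.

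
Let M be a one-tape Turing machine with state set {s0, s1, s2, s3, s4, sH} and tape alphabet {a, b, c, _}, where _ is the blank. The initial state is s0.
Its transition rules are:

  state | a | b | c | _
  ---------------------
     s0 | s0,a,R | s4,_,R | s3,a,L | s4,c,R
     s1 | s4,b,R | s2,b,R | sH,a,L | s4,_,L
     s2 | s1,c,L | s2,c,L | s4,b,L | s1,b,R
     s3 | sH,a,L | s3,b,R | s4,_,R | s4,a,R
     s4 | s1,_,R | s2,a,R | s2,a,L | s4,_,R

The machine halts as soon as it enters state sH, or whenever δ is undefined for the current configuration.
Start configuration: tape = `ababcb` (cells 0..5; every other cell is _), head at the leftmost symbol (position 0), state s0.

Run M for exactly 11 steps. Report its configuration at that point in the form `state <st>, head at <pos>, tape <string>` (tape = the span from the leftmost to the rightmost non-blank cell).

state=s0 head=0 tape=[a]babcb   (s0,a)→(s0,a,R)
state=s0 head=1 tape=a[b]abcb   (s0,b)→(s4,_,R)
state=s4 head=2 tape=a_[a]bcb   (s4,a)→(s1,_,R)
state=s1 head=3 tape=a__[b]cb   (s1,b)→(s2,b,R)
state=s2 head=4 tape=a__b[c]b   (s2,c)→(s4,b,L)
state=s4 head=3 tape=a__[b]bb   (s4,b)→(s2,a,R)
state=s2 head=4 tape=a__a[b]b   (s2,b)→(s2,c,L)
state=s2 head=3 tape=a__[a]cb   (s2,a)→(s1,c,L)
state=s1 head=2 tape=a_[_]ccb   (s1,_)→(s4,_,L)
state=s4 head=1 tape=a[_]_ccb   (s4,_)→(s4,_,R)
state=s4 head=2 tape=a_[_]ccb   (s4,_)→(s4,_,R)
state=s4 head=3 tape=a__[c]cb
After 11 steps: state s4, head at 3, tape a__ccb.

state s4, head at 3, tape a__ccb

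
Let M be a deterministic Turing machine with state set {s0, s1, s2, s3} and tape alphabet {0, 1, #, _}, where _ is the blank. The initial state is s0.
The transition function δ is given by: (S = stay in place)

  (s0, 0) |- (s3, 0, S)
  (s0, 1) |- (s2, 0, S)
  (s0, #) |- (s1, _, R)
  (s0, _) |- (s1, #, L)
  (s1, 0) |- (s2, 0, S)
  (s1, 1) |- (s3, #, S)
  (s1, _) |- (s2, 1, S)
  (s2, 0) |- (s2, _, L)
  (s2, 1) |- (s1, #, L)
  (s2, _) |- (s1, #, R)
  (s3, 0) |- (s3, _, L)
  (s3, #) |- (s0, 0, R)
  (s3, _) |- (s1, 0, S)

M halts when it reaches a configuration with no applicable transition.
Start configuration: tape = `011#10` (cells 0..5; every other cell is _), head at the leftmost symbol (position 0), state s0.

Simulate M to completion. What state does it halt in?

state=s0 head=0 tape=__[0]11#10   (s0,0)→(s3,0,S)
state=s3 head=0 tape=__[0]11#10   (s3,0)→(s3,_,L)
state=s3 head=-1 tape=_[_]_11#10   (s3,_)→(s1,0,S)
state=s1 head=-1 tape=_[0]_11#10   (s1,0)→(s2,0,S)
state=s2 head=-1 tape=_[0]_11#10   (s2,0)→(s2,_,L)
state=s2 head=-2 tape=[_]__11#10   (s2,_)→(s1,#,R)
state=s1 head=-1 tape=#[_]_11#10   (s1,_)→(s2,1,S)
state=s2 head=-1 tape=#[1]_11#10   (s2,1)→(s1,#,L)
state=s1 head=-2 tape=[#]#_11#10
No transition is defined for (s1, #); M halts in state s1.

s1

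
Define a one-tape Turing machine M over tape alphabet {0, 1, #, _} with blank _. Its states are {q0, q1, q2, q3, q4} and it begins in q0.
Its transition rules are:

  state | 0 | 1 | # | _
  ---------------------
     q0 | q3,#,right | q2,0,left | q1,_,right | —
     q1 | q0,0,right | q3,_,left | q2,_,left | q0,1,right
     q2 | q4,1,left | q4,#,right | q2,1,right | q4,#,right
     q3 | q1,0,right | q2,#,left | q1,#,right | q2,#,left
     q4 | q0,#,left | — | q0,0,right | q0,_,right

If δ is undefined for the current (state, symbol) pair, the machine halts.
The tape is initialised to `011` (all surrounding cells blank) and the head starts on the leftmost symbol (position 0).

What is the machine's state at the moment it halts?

q0

q0 | [0]11__   read 0 → write #, move right, go to q3
q3 | #[1]1__   read 1 → write #, move left, go to q2
q2 | [#]#1__   read # → write 1, move right, go to q2
q2 | 1[#]1__   read # → write 1, move right, go to q2
q2 | 11[1]__   read 1 → write #, move right, go to q4
q4 | 11#[_]_   read _ → write _, move right, go to q0
q0 | 11#_[_]
No transition is defined for (q0, _); M halts in state q0.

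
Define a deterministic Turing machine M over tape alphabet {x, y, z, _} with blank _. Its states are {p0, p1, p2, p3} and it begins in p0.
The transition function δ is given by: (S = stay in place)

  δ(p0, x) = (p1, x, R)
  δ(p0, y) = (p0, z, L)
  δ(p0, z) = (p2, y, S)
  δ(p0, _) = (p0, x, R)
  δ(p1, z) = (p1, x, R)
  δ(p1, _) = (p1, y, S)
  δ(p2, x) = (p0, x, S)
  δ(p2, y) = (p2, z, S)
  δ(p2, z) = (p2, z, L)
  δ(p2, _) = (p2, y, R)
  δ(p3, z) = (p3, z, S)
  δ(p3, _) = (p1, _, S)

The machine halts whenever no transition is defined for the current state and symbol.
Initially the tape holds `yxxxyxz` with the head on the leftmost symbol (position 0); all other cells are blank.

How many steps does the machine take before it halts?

p0 | _[y]xxxyxz   read y → write z, move L, go to p0
p0 | [_]zxxxyxz   read _ → write x, move R, go to p0
p0 | x[z]xxxyxz   read z → write y, move S, go to p2
p2 | x[y]xxxyxz   read y → write z, move S, go to p2
p2 | x[z]xxxyxz   read z → write z, move L, go to p2
p2 | [x]zxxxyxz   read x → write x, move S, go to p0
p0 | [x]zxxxyxz   read x → write x, move R, go to p1
p1 | x[z]xxxyxz   read z → write x, move R, go to p1
p1 | xx[x]xxyxz
M halts after 8 transitions.

8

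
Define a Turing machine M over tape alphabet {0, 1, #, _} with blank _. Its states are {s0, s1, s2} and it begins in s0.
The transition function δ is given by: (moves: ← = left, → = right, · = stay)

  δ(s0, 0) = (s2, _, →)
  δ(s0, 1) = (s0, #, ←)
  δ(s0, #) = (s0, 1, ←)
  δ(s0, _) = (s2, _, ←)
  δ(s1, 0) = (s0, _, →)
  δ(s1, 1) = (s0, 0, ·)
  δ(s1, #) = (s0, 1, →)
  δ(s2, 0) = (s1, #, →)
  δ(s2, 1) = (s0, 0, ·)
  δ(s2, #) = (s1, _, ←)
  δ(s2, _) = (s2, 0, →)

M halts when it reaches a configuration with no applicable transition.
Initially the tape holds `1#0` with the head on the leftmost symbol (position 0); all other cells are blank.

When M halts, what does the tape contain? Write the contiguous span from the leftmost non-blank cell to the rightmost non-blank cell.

0000#

state=s0 head=0 tape=__[1]#0_   (s0,1)→(s0,#,←)
state=s0 head=-1 tape=_[_]##0_   (s0,_)→(s2,_,←)
state=s2 head=-2 tape=[_]_##0_   (s2,_)→(s2,0,→)
state=s2 head=-1 tape=0[_]##0_   (s2,_)→(s2,0,→)
state=s2 head=0 tape=00[#]#0_   (s2,#)→(s1,_,←)
state=s1 head=-1 tape=0[0]_#0_   (s1,0)→(s0,_,→)
state=s0 head=0 tape=0_[_]#0_   (s0,_)→(s2,_,←)
state=s2 head=-1 tape=0[_]_#0_   (s2,_)→(s2,0,→)
state=s2 head=0 tape=00[_]#0_   (s2,_)→(s2,0,→)
state=s2 head=1 tape=000[#]0_   (s2,#)→(s1,_,←)
state=s1 head=0 tape=00[0]_0_   (s1,0)→(s0,_,→)
state=s0 head=1 tape=00_[_]0_   (s0,_)→(s2,_,←)
state=s2 head=0 tape=00[_]_0_   (s2,_)→(s2,0,→)
state=s2 head=1 tape=000[_]0_   (s2,_)→(s2,0,→)
state=s2 head=2 tape=0000[0]_   (s2,0)→(s1,#,→)
state=s1 head=3 tape=0000#[_]
The non-blank tape span at halt is 0000#.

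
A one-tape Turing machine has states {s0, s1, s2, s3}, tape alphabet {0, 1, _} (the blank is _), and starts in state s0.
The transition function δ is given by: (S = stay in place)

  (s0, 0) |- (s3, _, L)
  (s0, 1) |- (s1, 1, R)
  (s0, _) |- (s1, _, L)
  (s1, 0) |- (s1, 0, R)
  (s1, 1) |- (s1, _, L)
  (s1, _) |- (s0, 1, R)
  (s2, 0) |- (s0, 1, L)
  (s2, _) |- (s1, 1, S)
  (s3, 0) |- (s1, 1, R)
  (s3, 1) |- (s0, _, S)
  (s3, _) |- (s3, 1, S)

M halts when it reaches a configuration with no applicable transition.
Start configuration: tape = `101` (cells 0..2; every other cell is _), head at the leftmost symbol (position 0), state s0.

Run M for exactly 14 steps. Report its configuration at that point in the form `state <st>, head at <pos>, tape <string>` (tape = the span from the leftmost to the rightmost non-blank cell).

state s1, head at 2, tape 101

state=s0 head=0 tape=[1]01_   (s0,1)→(s1,1,R)
state=s1 head=1 tape=1[0]1_   (s1,0)→(s1,0,R)
state=s1 head=2 tape=10[1]_   (s1,1)→(s1,_,L)
state=s1 head=1 tape=1[0]__   (s1,0)→(s1,0,R)
state=s1 head=2 tape=10[_]_   (s1,_)→(s0,1,R)
state=s0 head=3 tape=101[_]   (s0,_)→(s1,_,L)
state=s1 head=2 tape=10[1]_   (s1,1)→(s1,_,L)
state=s1 head=1 tape=1[0]__   (s1,0)→(s1,0,R)
state=s1 head=2 tape=10[_]_   (s1,_)→(s0,1,R)
state=s0 head=3 tape=101[_]   (s0,_)→(s1,_,L)
state=s1 head=2 tape=10[1]_   (s1,1)→(s1,_,L)
state=s1 head=1 tape=1[0]__   (s1,0)→(s1,0,R)
state=s1 head=2 tape=10[_]_   (s1,_)→(s0,1,R)
state=s0 head=3 tape=101[_]   (s0,_)→(s1,_,L)
state=s1 head=2 tape=10[1]_
After 14 steps: state s1, head at 2, tape 101.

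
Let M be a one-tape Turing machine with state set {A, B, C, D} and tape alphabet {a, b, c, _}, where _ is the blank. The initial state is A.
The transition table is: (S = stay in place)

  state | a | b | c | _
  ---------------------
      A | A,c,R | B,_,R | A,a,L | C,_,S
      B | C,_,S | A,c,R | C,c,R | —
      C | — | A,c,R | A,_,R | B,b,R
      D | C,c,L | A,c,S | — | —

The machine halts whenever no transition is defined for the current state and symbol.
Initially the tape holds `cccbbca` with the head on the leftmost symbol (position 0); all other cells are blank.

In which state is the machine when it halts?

B

A | _[c]ccbbca_   read c → write a, move L, go to A
A | [_]accbbca_   read _ → write _, move S, go to C
C | [_]accbbca_   read _ → write b, move R, go to B
B | b[a]ccbbca_   read a → write _, move S, go to C
C | b[_]ccbbca_   read _ → write b, move R, go to B
B | bb[c]cbbca_   read c → write c, move R, go to C
C | bbc[c]bbca_   read c → write _, move R, go to A
A | bbc_[b]bca_   read b → write _, move R, go to B
B | bbc__[b]ca_   read b → write c, move R, go to A
A | bbc__c[c]a_   read c → write a, move L, go to A
A | bbc__[c]aa_   read c → write a, move L, go to A
A | bbc_[_]aaa_   read _ → write _, move S, go to C
C | bbc_[_]aaa_   read _ → write b, move R, go to B
B | bbc_b[a]aa_   read a → write _, move S, go to C
C | bbc_b[_]aa_   read _ → write b, move R, go to B
B | bbc_bb[a]a_   read a → write _, move S, go to C
C | bbc_bb[_]a_   read _ → write b, move R, go to B
B | bbc_bbb[a]_   read a → write _, move S, go to C
C | bbc_bbb[_]_   read _ → write b, move R, go to B
B | bbc_bbbb[_]
No transition is defined for (B, _); M halts in state B.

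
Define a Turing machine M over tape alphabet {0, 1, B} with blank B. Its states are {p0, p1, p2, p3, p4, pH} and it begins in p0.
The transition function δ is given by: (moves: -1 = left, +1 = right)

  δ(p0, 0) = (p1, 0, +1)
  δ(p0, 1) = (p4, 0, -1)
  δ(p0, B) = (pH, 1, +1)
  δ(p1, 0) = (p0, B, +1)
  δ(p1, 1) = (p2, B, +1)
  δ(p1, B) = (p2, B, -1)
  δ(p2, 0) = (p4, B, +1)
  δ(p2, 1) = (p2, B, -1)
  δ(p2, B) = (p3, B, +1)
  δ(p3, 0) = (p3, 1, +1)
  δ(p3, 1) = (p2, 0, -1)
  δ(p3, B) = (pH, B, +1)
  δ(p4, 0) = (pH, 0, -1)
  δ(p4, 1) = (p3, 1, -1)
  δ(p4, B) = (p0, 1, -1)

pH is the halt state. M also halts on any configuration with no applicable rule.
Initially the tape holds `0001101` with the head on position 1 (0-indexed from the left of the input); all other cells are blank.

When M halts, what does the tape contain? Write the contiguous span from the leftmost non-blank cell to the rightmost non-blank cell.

00BB101

state=p0 head=1 tape=0[0]01101   (p0,0)→(p1,0,+1)
state=p1 head=2 tape=00[0]1101   (p1,0)→(p0,B,+1)
state=p0 head=3 tape=00B[1]101   (p0,1)→(p4,0,-1)
state=p4 head=2 tape=00[B]0101   (p4,B)→(p0,1,-1)
state=p0 head=1 tape=0[0]10101   (p0,0)→(p1,0,+1)
state=p1 head=2 tape=00[1]0101   (p1,1)→(p2,B,+1)
state=p2 head=3 tape=00B[0]101   (p2,0)→(p4,B,+1)
state=p4 head=4 tape=00BB[1]01   (p4,1)→(p3,1,-1)
state=p3 head=3 tape=00B[B]101   (p3,B)→(pH,B,+1)
state=pH head=4 tape=00BB[1]01
The non-blank tape span at halt is 00BB101.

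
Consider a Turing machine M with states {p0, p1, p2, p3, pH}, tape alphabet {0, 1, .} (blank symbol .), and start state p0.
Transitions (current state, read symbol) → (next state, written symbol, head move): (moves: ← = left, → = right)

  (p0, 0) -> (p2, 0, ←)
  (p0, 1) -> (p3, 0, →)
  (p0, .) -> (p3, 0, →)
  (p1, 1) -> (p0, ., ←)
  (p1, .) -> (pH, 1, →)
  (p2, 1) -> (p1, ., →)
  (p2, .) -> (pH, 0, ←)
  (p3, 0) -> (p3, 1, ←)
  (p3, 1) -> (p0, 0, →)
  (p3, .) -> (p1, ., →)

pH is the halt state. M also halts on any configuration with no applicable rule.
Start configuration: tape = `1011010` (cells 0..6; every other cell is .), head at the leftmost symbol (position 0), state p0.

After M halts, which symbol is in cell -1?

state=p0 head=0 tape=.[1]011010   (p0,1)→(p3,0,→)
state=p3 head=1 tape=.0[0]11010   (p3,0)→(p3,1,←)
state=p3 head=0 tape=.[0]111010   (p3,0)→(p3,1,←)
state=p3 head=-1 tape=[.]1111010   (p3,.)→(p1,.,→)
state=p1 head=0 tape=.[1]111010   (p1,1)→(p0,.,←)
state=p0 head=-1 tape=[.].111010   (p0,.)→(p3,0,→)
state=p3 head=0 tape=0[.]111010   (p3,.)→(p1,.,→)
state=p1 head=1 tape=0.[1]11010   (p1,1)→(p0,.,←)
state=p0 head=0 tape=0[.].11010   (p0,.)→(p3,0,→)
state=p3 head=1 tape=00[.]11010   (p3,.)→(p1,.,→)
state=p1 head=2 tape=00.[1]1010   (p1,1)→(p0,.,←)
state=p0 head=1 tape=00[.].1010   (p0,.)→(p3,0,→)
state=p3 head=2 tape=000[.]1010   (p3,.)→(p1,.,→)
state=p1 head=3 tape=000.[1]010   (p1,1)→(p0,.,←)
state=p0 head=2 tape=000[.].010   (p0,.)→(p3,0,→)
state=p3 head=3 tape=0000[.]010   (p3,.)→(p1,.,→)
state=p1 head=4 tape=0000.[0]10
Cell -1 holds 0 when M halts.

0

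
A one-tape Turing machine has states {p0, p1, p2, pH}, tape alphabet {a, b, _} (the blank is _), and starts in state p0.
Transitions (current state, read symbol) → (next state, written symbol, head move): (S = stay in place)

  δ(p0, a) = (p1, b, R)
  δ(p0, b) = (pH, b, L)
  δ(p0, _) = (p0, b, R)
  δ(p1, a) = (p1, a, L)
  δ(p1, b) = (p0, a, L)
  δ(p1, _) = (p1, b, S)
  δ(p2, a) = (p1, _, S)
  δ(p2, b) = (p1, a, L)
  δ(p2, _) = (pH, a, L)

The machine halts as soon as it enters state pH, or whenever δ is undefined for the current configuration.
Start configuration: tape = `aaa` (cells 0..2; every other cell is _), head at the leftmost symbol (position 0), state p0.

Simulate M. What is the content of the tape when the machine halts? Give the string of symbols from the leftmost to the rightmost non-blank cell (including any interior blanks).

p0 | __[a]aa   read a → write b, move R, go to p1
p1 | __b[a]a   read a → write a, move L, go to p1
p1 | __[b]aa   read b → write a, move L, go to p0
p0 | _[_]aaa   read _ → write b, move R, go to p0
p0 | _b[a]aa   read a → write b, move R, go to p1
p1 | _bb[a]a   read a → write a, move L, go to p1
p1 | _b[b]aa   read b → write a, move L, go to p0
p0 | _[b]aaa   read b → write b, move L, go to pH
pH | [_]baaa
The non-blank tape span at halt is baaa.

baaa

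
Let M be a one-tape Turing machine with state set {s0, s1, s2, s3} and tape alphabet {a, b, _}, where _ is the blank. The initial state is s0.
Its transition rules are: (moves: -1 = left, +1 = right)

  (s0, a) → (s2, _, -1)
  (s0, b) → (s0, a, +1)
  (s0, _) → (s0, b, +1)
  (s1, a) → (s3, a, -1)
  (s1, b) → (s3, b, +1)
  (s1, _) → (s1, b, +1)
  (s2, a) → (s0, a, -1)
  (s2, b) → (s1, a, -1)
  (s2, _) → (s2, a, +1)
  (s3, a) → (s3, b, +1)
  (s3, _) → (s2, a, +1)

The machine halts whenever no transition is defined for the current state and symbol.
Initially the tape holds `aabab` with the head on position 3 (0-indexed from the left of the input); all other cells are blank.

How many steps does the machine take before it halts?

s0 | aab[a]b   read a → write _, move -1, go to s2
s2 | aa[b]_b   read b → write a, move -1, go to s1
s1 | a[a]a_b   read a → write a, move -1, go to s3
s3 | [a]aa_b   read a → write b, move +1, go to s3
s3 | b[a]a_b   read a → write b, move +1, go to s3
s3 | bb[a]_b   read a → write b, move +1, go to s3
s3 | bbb[_]b   read _ → write a, move +1, go to s2
s2 | bbba[b]   read b → write a, move -1, go to s1
s1 | bbb[a]a   read a → write a, move -1, go to s3
s3 | bb[b]aa
M halts after 9 transitions.

9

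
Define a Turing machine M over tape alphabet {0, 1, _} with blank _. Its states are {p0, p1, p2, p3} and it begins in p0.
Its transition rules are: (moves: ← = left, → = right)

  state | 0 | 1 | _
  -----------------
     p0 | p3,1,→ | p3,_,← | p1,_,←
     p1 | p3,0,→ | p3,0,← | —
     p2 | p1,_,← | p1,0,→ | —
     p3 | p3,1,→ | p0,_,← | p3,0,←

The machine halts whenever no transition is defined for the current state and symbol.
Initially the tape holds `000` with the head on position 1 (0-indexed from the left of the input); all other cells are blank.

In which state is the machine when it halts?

p1

state=p0 head=1 tape=__0[0]0_   (p0,0)→(p3,1,→)
state=p3 head=2 tape=__01[0]_   (p3,0)→(p3,1,→)
state=p3 head=3 tape=__011[_]   (p3,_)→(p3,0,←)
state=p3 head=2 tape=__01[1]0   (p3,1)→(p0,_,←)
state=p0 head=1 tape=__0[1]_0   (p0,1)→(p3,_,←)
state=p3 head=0 tape=__[0]__0   (p3,0)→(p3,1,→)
state=p3 head=1 tape=__1[_]_0   (p3,_)→(p3,0,←)
state=p3 head=0 tape=__[1]0_0   (p3,1)→(p0,_,←)
state=p0 head=-1 tape=_[_]_0_0   (p0,_)→(p1,_,←)
state=p1 head=-2 tape=[_]__0_0
No transition is defined for (p1, _); M halts in state p1.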